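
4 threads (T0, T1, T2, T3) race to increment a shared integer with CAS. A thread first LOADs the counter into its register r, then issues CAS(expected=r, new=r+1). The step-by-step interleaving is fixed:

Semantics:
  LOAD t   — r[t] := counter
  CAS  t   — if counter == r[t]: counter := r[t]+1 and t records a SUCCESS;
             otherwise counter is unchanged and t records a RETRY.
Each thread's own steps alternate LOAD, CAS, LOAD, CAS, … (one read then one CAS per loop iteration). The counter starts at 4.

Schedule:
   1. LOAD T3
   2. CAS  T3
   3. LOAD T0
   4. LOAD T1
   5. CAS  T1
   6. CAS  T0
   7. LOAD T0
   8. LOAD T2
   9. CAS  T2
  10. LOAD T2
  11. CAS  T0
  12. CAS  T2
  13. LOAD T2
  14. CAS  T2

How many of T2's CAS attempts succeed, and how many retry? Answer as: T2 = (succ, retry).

1. LOAD T3 → mem=4 r[T3]=4 [LOAD]
2. CAS T3 → mem=5 r[T3]=4 [OK]
3. LOAD T0 → mem=5 r[T0]=5 [LOAD]
4. LOAD T1 → mem=5 r[T1]=5 [LOAD]
5. CAS T1 → mem=6 r[T1]=5 [OK]
6. CAS T0 → mem=6 r[T0]=5 [RETRY]
7. LOAD T0 → mem=6 r[T0]=6 [LOAD]
8. LOAD T2 → mem=6 r[T2]=6 [LOAD]
9. CAS T2 → mem=7 r[T2]=6 [OK]
10. LOAD T2 → mem=7 r[T2]=7 [LOAD]
11. CAS T0 → mem=7 r[T0]=6 [RETRY]
12. CAS T2 → mem=8 r[T2]=7 [OK]
13. LOAD T2 → mem=8 r[T2]=8 [LOAD]
14. CAS T2 → mem=9 r[T2]=8 [OK]

T2 = (3, 0)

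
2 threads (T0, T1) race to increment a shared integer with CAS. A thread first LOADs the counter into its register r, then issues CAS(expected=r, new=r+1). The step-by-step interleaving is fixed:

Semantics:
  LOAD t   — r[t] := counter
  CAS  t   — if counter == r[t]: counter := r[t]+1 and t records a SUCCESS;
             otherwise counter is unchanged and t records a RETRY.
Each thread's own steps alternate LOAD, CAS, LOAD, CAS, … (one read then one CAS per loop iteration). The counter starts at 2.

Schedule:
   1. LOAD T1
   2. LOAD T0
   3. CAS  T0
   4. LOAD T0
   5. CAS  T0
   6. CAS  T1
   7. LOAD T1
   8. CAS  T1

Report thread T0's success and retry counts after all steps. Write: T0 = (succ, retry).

#1 T1 reads 2
#2 T0 reads 2
#3 T0 CAS(2→3) writes; counter now 3
#4 T0 reads 3
#5 T0 CAS(3→4) writes; counter now 4
#6 T1 CAS(2→3) fails; counter now 4
#7 T1 reads 4
#8 T1 CAS(4→5) writes; counter now 5

T0 = (2, 0)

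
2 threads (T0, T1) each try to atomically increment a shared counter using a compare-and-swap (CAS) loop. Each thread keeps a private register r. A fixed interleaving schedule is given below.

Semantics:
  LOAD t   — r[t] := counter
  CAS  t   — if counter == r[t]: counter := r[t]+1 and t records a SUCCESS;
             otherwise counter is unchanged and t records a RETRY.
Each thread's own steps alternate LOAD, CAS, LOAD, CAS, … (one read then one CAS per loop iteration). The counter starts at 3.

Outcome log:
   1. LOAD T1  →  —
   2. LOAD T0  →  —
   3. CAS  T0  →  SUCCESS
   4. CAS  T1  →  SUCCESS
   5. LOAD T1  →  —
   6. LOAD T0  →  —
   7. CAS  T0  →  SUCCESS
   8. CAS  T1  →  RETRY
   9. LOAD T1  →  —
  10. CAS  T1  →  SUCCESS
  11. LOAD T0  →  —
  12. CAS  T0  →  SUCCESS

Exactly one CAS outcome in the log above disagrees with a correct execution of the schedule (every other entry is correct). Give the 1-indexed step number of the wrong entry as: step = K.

step = 4

Correct run:
T1 LOAD — after: cnt=3, r=3 — load
T0 LOAD — after: cnt=3, r=3 — load
T0 CAS — after: cnt=4, r=3 — ok
T1 CAS — after: cnt=4, r=3 — retry
T1 LOAD — after: cnt=4, r=4 — load
T0 LOAD — after: cnt=4, r=4 — load
T0 CAS — after: cnt=5, r=4 — ok
T1 CAS — after: cnt=5, r=4 — retry
T1 LOAD — after: cnt=5, r=5 — load
T1 CAS — after: cnt=6, r=5 — ok
T0 LOAD — after: cnt=6, r=6 — load
T0 CAS — after: cnt=7, r=6 — ok
Log disagrees first at step 4.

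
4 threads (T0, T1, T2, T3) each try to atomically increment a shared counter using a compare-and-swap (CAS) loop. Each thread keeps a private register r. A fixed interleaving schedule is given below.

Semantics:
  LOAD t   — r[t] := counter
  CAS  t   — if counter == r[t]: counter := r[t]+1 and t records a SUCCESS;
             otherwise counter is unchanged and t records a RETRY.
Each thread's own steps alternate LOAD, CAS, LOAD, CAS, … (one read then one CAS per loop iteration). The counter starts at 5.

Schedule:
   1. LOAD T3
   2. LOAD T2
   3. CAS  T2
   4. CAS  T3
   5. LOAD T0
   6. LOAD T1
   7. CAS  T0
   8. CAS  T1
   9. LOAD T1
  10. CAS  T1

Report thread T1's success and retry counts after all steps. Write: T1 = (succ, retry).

1. LOAD T3 → mem=5 r[T3]=5 [LOAD]
2. LOAD T2 → mem=5 r[T2]=5 [LOAD]
3. CAS T2 → mem=6 r[T2]=5 [OK]
4. CAS T3 → mem=6 r[T3]=5 [RETRY]
5. LOAD T0 → mem=6 r[T0]=6 [LOAD]
6. LOAD T1 → mem=6 r[T1]=6 [LOAD]
7. CAS T0 → mem=7 r[T0]=6 [OK]
8. CAS T1 → mem=7 r[T1]=6 [RETRY]
9. LOAD T1 → mem=7 r[T1]=7 [LOAD]
10. CAS T1 → mem=8 r[T1]=7 [OK]

T1 = (1, 1)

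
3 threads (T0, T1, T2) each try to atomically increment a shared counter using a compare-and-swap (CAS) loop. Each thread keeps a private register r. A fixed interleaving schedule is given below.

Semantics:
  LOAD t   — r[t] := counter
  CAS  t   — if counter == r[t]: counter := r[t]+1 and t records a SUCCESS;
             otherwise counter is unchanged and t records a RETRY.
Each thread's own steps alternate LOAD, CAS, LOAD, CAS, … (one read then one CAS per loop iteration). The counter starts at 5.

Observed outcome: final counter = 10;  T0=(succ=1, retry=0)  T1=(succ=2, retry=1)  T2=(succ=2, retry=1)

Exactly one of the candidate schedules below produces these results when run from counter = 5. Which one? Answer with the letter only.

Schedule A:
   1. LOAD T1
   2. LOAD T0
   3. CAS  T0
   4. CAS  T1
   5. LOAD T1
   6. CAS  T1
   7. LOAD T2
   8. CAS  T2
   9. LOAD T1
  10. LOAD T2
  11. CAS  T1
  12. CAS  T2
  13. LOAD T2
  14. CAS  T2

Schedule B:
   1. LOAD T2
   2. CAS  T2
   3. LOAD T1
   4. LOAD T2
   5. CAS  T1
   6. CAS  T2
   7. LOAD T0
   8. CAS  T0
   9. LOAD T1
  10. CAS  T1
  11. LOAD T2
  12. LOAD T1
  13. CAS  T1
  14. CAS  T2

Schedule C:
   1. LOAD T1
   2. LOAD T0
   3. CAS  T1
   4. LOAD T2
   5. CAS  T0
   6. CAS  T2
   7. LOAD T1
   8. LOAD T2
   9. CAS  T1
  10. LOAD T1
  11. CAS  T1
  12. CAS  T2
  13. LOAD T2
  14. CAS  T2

Tracing schedule A:
T1 LOAD — after: cnt=5, r=5 — load
T0 LOAD — after: cnt=5, r=5 — load
T0 CAS — after: cnt=6, r=5 — ok
T1 CAS — after: cnt=6, r=5 — retry
T1 LOAD — after: cnt=6, r=6 — load
T1 CAS — after: cnt=7, r=6 — ok
T2 LOAD — after: cnt=7, r=7 — load
T2 CAS — after: cnt=8, r=7 — ok
T1 LOAD — after: cnt=8, r=8 — load
T2 LOAD — after: cnt=8, r=8 — load
T1 CAS — after: cnt=9, r=8 — ok
T2 CAS — after: cnt=9, r=8 — retry
T2 LOAD — after: cnt=9, r=9 — load
T2 CAS — after: cnt=10, r=9 — ok

A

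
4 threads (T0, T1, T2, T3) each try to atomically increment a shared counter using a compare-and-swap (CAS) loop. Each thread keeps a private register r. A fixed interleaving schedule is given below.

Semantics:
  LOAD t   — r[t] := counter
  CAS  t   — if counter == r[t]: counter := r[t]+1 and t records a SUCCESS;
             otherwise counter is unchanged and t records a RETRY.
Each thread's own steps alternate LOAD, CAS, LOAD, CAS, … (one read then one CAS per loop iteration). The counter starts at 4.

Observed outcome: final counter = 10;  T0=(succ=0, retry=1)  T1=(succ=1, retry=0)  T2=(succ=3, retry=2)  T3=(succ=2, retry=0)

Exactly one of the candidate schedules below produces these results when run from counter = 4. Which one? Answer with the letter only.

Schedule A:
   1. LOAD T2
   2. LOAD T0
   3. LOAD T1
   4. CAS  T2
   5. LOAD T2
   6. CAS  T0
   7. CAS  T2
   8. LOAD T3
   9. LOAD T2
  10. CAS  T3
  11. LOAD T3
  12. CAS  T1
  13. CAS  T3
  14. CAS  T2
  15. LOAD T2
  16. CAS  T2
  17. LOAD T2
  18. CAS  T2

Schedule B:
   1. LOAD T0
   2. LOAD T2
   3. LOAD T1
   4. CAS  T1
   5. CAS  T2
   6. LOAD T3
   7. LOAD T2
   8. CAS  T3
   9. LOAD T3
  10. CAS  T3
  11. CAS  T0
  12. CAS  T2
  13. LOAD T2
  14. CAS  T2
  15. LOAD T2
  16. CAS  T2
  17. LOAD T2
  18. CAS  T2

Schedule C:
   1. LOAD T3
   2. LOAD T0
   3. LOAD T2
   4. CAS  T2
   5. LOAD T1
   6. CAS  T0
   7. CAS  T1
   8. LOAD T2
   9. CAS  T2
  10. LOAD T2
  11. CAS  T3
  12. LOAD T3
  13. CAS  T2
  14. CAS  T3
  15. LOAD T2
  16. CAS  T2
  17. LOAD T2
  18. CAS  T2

B

Tracing schedule B:
1. LOAD T0 → mem=4 r[T0]=4 [LOAD]
2. LOAD T2 → mem=4 r[T2]=4 [LOAD]
3. LOAD T1 → mem=4 r[T1]=4 [LOAD]
4. CAS T1 → mem=5 r[T1]=4 [OK]
5. CAS T2 → mem=5 r[T2]=4 [RETRY]
6. LOAD T3 → mem=5 r[T3]=5 [LOAD]
7. LOAD T2 → mem=5 r[T2]=5 [LOAD]
8. CAS T3 → mem=6 r[T3]=5 [OK]
9. LOAD T3 → mem=6 r[T3]=6 [LOAD]
10. CAS T3 → mem=7 r[T3]=6 [OK]
11. CAS T0 → mem=7 r[T0]=4 [RETRY]
12. CAS T2 → mem=7 r[T2]=5 [RETRY]
13. LOAD T2 → mem=7 r[T2]=7 [LOAD]
14. CAS T2 → mem=8 r[T2]=7 [OK]
15. LOAD T2 → mem=8 r[T2]=8 [LOAD]
16. CAS T2 → mem=9 r[T2]=8 [OK]
17. LOAD T2 → mem=9 r[T2]=9 [LOAD]
18. CAS T2 → mem=10 r[T2]=9 [OK]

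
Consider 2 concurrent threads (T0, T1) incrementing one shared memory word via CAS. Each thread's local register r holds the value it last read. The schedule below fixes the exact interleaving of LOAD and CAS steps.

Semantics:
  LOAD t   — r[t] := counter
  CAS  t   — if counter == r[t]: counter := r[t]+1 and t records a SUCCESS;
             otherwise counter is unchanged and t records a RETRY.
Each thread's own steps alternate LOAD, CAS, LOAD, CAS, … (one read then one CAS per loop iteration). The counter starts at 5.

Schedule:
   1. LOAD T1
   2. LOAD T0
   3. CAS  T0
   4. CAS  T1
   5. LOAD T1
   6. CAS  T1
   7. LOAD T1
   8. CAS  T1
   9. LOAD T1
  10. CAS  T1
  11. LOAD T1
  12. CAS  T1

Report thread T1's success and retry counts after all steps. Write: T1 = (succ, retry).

#1 T1 reads 5
#2 T0 reads 5
#3 T0 CAS(5→6) writes; counter now 6
#4 T1 CAS(5→6) fails; counter now 6
#5 T1 reads 6
#6 T1 CAS(6→7) writes; counter now 7
#7 T1 reads 7
#8 T1 CAS(7→8) writes; counter now 8
#9 T1 reads 8
#10 T1 CAS(8→9) writes; counter now 9
#11 T1 reads 9
#12 T1 CAS(9→10) writes; counter now 10

T1 = (4, 1)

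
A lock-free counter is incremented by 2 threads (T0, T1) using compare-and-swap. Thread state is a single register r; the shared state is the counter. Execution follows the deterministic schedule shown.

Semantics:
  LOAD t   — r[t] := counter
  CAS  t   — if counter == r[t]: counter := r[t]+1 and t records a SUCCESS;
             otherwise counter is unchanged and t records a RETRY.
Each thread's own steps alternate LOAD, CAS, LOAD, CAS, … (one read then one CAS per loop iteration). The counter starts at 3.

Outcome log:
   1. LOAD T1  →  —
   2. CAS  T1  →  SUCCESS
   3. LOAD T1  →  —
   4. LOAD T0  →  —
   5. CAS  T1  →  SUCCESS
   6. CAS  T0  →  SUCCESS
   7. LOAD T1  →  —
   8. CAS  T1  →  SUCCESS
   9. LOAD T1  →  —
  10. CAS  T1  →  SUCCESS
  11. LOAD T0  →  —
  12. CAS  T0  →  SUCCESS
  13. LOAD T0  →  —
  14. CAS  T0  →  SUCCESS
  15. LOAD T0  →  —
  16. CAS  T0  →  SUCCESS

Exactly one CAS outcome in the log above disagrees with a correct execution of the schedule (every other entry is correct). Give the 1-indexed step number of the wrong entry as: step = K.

Reference trace:
   1) LOAD T1:  M=3  r_T1=3
   2) CAS  T1:  M=4  r_T1=3 ✓
   3) LOAD T1:  M=4  r_T1=4
   4) LOAD T0:  M=4  r_T0=4
   5) CAS  T1:  M=5  r_T1=4 ✓
   6) CAS  T0:  M=5  r_T0=4 ✗
   7) LOAD T1:  M=5  r_T1=5
   8) CAS  T1:  M=6  r_T1=5 ✓
   9) LOAD T1:  M=6  r_T1=6
  10) CAS  T1:  M=7  r_T1=6 ✓
  11) LOAD T0:  M=7  r_T0=7
  12) CAS  T0:  M=8  r_T0=7 ✓
  13) LOAD T0:  M=8  r_T0=8
  14) CAS  T0:  M=9  r_T0=8 ✓
  15) LOAD T0:  M=9  r_T0=9
  16) CAS  T0:  M=10  r_T0=9 ✓
Log disagrees first at step 6.

step = 6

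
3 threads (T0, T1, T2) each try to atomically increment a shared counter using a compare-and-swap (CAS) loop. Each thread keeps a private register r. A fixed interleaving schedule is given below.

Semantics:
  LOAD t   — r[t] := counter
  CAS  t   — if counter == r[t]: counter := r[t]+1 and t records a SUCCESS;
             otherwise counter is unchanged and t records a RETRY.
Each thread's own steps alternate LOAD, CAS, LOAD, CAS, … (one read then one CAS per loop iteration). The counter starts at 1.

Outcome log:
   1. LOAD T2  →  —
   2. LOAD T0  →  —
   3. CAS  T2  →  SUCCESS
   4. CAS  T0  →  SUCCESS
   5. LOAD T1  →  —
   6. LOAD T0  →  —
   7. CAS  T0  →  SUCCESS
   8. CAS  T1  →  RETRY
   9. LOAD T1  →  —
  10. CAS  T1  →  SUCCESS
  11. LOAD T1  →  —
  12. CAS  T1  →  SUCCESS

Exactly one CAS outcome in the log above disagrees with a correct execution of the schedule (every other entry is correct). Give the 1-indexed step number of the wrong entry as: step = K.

step = 4

Correct run:
T2 LOAD — after: cnt=1, r=1 — load
T0 LOAD — after: cnt=1, r=1 — load
T2 CAS — after: cnt=2, r=1 — ok
T0 CAS — after: cnt=2, r=1 — retry
T1 LOAD — after: cnt=2, r=2 — load
T0 LOAD — after: cnt=2, r=2 — load
T0 CAS — after: cnt=3, r=2 — ok
T1 CAS — after: cnt=3, r=2 — retry
T1 LOAD — after: cnt=3, r=3 — load
T1 CAS — after: cnt=4, r=3 — ok
T1 LOAD — after: cnt=4, r=4 — load
T1 CAS — after: cnt=5, r=4 — ok
Log disagrees first at step 4.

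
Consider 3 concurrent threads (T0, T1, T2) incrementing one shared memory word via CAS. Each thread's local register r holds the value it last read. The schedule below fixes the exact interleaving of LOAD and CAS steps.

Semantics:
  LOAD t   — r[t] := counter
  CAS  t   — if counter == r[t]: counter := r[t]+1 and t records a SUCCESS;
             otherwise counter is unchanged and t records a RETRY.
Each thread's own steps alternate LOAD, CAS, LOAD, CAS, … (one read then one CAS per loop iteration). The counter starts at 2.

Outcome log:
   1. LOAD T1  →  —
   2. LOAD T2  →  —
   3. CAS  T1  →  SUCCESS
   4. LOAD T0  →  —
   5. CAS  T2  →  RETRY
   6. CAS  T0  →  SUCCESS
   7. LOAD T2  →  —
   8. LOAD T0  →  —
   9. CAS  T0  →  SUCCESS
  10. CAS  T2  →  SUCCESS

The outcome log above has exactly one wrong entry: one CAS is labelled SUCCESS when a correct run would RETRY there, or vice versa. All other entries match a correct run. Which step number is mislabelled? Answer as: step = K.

step = 10

Re-executing:
T1 LOAD — after: cnt=2, r=2 — load
T2 LOAD — after: cnt=2, r=2 — load
T1 CAS — after: cnt=3, r=2 — ok
T0 LOAD — after: cnt=3, r=3 — load
T2 CAS — after: cnt=3, r=2 — retry
T0 CAS — after: cnt=4, r=3 — ok
T2 LOAD — after: cnt=4, r=4 — load
T0 LOAD — after: cnt=4, r=4 — load
T0 CAS — after: cnt=5, r=4 — ok
T2 CAS — after: cnt=5, r=4 — retry
Log disagrees first at step 10.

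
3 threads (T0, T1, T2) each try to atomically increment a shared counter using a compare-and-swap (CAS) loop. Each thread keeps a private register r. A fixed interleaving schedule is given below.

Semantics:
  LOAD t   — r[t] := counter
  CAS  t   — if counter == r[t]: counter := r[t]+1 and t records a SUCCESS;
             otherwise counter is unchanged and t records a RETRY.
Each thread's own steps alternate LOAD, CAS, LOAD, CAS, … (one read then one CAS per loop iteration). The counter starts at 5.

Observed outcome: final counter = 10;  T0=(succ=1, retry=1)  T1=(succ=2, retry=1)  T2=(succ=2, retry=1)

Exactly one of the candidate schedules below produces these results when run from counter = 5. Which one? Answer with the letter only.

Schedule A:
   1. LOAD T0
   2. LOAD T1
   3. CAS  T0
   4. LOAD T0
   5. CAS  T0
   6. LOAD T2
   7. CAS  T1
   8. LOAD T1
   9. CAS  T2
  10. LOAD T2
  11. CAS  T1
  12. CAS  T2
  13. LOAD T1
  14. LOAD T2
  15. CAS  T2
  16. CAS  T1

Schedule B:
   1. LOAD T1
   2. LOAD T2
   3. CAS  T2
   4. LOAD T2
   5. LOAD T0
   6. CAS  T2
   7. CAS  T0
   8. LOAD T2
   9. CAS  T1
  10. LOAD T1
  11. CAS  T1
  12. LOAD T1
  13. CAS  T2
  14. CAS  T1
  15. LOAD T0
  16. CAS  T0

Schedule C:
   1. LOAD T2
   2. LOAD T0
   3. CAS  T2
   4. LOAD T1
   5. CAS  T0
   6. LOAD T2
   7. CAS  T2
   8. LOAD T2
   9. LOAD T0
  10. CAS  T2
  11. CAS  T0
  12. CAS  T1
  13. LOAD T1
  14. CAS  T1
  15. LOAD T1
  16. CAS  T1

B

Run B:
1. LOAD T1 → mem=5 r[T1]=5 [LOAD]
2. LOAD T2 → mem=5 r[T2]=5 [LOAD]
3. CAS T2 → mem=6 r[T2]=5 [OK]
4. LOAD T2 → mem=6 r[T2]=6 [LOAD]
5. LOAD T0 → mem=6 r[T0]=6 [LOAD]
6. CAS T2 → mem=7 r[T2]=6 [OK]
7. CAS T0 → mem=7 r[T0]=6 [RETRY]
8. LOAD T2 → mem=7 r[T2]=7 [LOAD]
9. CAS T1 → mem=7 r[T1]=5 [RETRY]
10. LOAD T1 → mem=7 r[T1]=7 [LOAD]
11. CAS T1 → mem=8 r[T1]=7 [OK]
12. LOAD T1 → mem=8 r[T1]=8 [LOAD]
13. CAS T2 → mem=8 r[T2]=7 [RETRY]
14. CAS T1 → mem=9 r[T1]=8 [OK]
15. LOAD T0 → mem=9 r[T0]=9 [LOAD]
16. CAS T0 → mem=10 r[T0]=9 [OK]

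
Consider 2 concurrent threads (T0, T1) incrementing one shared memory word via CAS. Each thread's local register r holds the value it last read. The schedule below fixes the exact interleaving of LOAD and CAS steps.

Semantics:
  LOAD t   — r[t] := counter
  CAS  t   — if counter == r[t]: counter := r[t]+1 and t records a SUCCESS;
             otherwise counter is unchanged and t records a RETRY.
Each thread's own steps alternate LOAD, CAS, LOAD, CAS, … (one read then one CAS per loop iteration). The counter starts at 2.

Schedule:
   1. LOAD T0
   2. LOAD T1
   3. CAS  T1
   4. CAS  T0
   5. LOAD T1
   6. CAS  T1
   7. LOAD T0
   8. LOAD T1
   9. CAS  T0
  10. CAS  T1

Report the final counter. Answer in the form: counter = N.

step 1: T0 LOAD ⇒ load; ctr=2 reg=2
step 2: T1 LOAD ⇒ load; ctr=2 reg=2
step 3: T1 CAS ⇒ ok; ctr=3 reg=2
step 4: T0 CAS ⇒ retry; ctr=3 reg=2
step 5: T1 LOAD ⇒ load; ctr=3 reg=3
step 6: T1 CAS ⇒ ok; ctr=4 reg=3
step 7: T0 LOAD ⇒ load; ctr=4 reg=4
step 8: T1 LOAD ⇒ load; ctr=4 reg=4
step 9: T0 CAS ⇒ ok; ctr=5 reg=4
step 10: T1 CAS ⇒ retry; ctr=5 reg=4

counter = 5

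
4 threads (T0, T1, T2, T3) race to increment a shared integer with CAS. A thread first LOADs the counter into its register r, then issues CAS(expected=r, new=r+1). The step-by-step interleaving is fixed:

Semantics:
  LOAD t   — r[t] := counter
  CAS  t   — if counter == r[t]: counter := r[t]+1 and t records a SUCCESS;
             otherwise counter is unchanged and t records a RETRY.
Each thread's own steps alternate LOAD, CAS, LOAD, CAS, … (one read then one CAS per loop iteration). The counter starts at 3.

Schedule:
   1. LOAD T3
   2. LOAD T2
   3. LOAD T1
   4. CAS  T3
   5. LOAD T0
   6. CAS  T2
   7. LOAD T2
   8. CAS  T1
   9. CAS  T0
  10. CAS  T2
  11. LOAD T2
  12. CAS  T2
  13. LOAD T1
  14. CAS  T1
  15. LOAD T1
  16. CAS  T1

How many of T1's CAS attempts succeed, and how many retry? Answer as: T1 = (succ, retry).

T1 = (2, 1)

T3 LOAD — after: cnt=3, r=3 — load
T2 LOAD — after: cnt=3, r=3 — load
T1 LOAD — after: cnt=3, r=3 — load
T3 CAS — after: cnt=4, r=3 — ok
T0 LOAD — after: cnt=4, r=4 — load
T2 CAS — after: cnt=4, r=3 — retry
T2 LOAD — after: cnt=4, r=4 — load
T1 CAS — after: cnt=4, r=3 — retry
T0 CAS — after: cnt=5, r=4 — ok
T2 CAS — after: cnt=5, r=4 — retry
T2 LOAD — after: cnt=5, r=5 — load
T2 CAS — after: cnt=6, r=5 — ok
T1 LOAD — after: cnt=6, r=6 — load
T1 CAS — after: cnt=7, r=6 — ok
T1 LOAD — after: cnt=7, r=7 — load
T1 CAS — after: cnt=8, r=7 — ok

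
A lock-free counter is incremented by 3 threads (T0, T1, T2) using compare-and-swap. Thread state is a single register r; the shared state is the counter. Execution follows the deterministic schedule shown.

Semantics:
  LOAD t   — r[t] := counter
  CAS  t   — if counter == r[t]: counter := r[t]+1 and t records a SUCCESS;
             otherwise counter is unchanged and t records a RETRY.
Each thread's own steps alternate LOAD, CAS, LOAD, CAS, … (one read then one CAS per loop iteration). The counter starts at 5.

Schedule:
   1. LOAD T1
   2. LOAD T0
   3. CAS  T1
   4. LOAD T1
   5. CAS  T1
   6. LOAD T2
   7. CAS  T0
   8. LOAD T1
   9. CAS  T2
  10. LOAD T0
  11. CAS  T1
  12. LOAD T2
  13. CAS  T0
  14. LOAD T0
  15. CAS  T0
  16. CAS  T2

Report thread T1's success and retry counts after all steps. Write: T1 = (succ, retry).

T1 = (2, 1)

   1) LOAD T1:  M=5  r_T1=5
   2) LOAD T0:  M=5  r_T0=5
   3) CAS  T1:  M=6  r_T1=5 ✓
   4) LOAD T1:  M=6  r_T1=6
   5) CAS  T1:  M=7  r_T1=6 ✓
   6) LOAD T2:  M=7  r_T2=7
   7) CAS  T0:  M=7  r_T0=5 ✗
   8) LOAD T1:  M=7  r_T1=7
   9) CAS  T2:  M=8  r_T2=7 ✓
  10) LOAD T0:  M=8  r_T0=8
  11) CAS  T1:  M=8  r_T1=7 ✗
  12) LOAD T2:  M=8  r_T2=8
  13) CAS  T0:  M=9  r_T0=8 ✓
  14) LOAD T0:  M=9  r_T0=9
  15) CAS  T0:  M=10  r_T0=9 ✓
  16) CAS  T2:  M=10  r_T2=8 ✗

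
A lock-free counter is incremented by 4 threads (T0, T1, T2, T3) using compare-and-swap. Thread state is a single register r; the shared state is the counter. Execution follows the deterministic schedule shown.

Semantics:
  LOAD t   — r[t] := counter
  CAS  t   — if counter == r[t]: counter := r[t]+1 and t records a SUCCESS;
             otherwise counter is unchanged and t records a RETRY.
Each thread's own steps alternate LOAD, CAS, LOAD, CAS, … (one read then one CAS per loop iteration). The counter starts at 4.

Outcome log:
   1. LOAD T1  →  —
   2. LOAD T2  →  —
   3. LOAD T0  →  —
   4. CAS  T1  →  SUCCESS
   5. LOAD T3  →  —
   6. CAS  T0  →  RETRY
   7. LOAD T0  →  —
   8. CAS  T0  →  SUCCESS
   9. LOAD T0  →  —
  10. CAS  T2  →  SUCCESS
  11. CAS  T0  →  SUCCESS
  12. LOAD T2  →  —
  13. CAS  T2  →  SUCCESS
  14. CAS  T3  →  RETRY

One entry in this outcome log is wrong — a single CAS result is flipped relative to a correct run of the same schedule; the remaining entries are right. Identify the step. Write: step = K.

step = 10

Correct run:
step 1: T1 LOAD ⇒ load; ctr=4 reg=4
step 2: T2 LOAD ⇒ load; ctr=4 reg=4
step 3: T0 LOAD ⇒ load; ctr=4 reg=4
step 4: T1 CAS ⇒ ok; ctr=5 reg=4
step 5: T3 LOAD ⇒ load; ctr=5 reg=5
step 6: T0 CAS ⇒ retry; ctr=5 reg=4
step 7: T0 LOAD ⇒ load; ctr=5 reg=5
step 8: T0 CAS ⇒ ok; ctr=6 reg=5
step 9: T0 LOAD ⇒ load; ctr=6 reg=6
step 10: T2 CAS ⇒ retry; ctr=6 reg=4
step 11: T0 CAS ⇒ ok; ctr=7 reg=6
step 12: T2 LOAD ⇒ load; ctr=7 reg=7
step 13: T2 CAS ⇒ ok; ctr=8 reg=7
step 14: T3 CAS ⇒ retry; ctr=8 reg=5
Mismatch at 10.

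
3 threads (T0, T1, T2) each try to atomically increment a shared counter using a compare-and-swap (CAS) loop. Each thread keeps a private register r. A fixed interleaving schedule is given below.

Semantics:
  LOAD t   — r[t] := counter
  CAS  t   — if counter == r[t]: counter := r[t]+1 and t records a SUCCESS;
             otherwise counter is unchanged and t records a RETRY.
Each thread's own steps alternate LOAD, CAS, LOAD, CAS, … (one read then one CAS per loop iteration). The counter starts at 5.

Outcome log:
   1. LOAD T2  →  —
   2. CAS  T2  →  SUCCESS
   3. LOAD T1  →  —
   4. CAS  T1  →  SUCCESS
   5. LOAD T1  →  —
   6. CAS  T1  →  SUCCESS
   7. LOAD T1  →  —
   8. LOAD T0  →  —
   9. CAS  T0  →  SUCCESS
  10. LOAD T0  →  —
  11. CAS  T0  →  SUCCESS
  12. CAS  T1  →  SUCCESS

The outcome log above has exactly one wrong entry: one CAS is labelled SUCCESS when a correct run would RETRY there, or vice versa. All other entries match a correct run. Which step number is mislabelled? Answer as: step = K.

Re-executing:
1. LOAD T2 → mem=5 r[T2]=5 [LOAD]
2. CAS T2 → mem=6 r[T2]=5 [OK]
3. LOAD T1 → mem=6 r[T1]=6 [LOAD]
4. CAS T1 → mem=7 r[T1]=6 [OK]
5. LOAD T1 → mem=7 r[T1]=7 [LOAD]
6. CAS T1 → mem=8 r[T1]=7 [OK]
7. LOAD T1 → mem=8 r[T1]=8 [LOAD]
8. LOAD T0 → mem=8 r[T0]=8 [LOAD]
9. CAS T0 → mem=9 r[T0]=8 [OK]
10. LOAD T0 → mem=9 r[T0]=9 [LOAD]
11. CAS T0 → mem=10 r[T0]=9 [OK]
12. CAS T1 → mem=10 r[T1]=8 [RETRY]
Mismatch at 12.

step = 12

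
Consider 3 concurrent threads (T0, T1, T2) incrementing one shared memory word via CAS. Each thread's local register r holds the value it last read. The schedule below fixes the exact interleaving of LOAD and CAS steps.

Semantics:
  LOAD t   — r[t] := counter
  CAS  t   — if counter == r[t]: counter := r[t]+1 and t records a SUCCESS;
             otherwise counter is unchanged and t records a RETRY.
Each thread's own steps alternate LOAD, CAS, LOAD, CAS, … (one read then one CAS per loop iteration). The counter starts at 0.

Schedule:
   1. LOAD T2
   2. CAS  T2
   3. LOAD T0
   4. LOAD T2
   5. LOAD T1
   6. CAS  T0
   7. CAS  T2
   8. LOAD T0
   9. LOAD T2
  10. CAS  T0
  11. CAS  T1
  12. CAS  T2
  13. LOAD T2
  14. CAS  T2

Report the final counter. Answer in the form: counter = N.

1. LOAD T2 → mem=0 r[T2]=0 [LOAD]
2. CAS T2 → mem=1 r[T2]=0 [OK]
3. LOAD T0 → mem=1 r[T0]=1 [LOAD]
4. LOAD T2 → mem=1 r[T2]=1 [LOAD]
5. LOAD T1 → mem=1 r[T1]=1 [LOAD]
6. CAS T0 → mem=2 r[T0]=1 [OK]
7. CAS T2 → mem=2 r[T2]=1 [RETRY]
8. LOAD T0 → mem=2 r[T0]=2 [LOAD]
9. LOAD T2 → mem=2 r[T2]=2 [LOAD]
10. CAS T0 → mem=3 r[T0]=2 [OK]
11. CAS T1 → mem=3 r[T1]=1 [RETRY]
12. CAS T2 → mem=3 r[T2]=2 [RETRY]
13. LOAD T2 → mem=3 r[T2]=3 [LOAD]
14. CAS T2 → mem=4 r[T2]=3 [OK]

counter = 4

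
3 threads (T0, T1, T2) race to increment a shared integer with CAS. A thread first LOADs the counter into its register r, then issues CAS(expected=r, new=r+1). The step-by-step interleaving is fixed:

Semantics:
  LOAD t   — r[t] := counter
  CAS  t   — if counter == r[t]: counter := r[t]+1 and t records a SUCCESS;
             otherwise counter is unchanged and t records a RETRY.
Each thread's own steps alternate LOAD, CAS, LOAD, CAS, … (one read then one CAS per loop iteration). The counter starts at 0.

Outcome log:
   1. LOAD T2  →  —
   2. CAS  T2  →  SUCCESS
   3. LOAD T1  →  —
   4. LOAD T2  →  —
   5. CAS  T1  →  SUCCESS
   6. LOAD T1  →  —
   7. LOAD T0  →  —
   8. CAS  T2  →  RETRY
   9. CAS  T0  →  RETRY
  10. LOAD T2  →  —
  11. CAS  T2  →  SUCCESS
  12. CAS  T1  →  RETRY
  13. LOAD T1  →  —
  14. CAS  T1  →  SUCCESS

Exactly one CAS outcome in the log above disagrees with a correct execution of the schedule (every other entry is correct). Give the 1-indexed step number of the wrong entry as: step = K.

step = 9

Re-executing:
[1] T2.load  rd  (counter 0, T2.r 0)
[2] T2.cas  hit  (counter 1, T2.r 0)
[3] T1.load  rd  (counter 1, T1.r 1)
[4] T2.load  rd  (counter 1, T2.r 1)
[5] T1.cas  hit  (counter 2, T1.r 1)
[6] T1.load  rd  (counter 2, T1.r 2)
[7] T0.load  rd  (counter 2, T0.r 2)
[8] T2.cas  miss  (counter 2, T2.r 1)
[9] T0.cas  hit  (counter 3, T0.r 2)
[10] T2.load  rd  (counter 3, T2.r 3)
[11] T2.cas  hit  (counter 4, T2.r 3)
[12] T1.cas  miss  (counter 4, T1.r 2)
[13] T1.load  rd  (counter 4, T1.r 4)
[14] T1.cas  hit  (counter 5, T1.r 4)
Log disagrees first at step 9.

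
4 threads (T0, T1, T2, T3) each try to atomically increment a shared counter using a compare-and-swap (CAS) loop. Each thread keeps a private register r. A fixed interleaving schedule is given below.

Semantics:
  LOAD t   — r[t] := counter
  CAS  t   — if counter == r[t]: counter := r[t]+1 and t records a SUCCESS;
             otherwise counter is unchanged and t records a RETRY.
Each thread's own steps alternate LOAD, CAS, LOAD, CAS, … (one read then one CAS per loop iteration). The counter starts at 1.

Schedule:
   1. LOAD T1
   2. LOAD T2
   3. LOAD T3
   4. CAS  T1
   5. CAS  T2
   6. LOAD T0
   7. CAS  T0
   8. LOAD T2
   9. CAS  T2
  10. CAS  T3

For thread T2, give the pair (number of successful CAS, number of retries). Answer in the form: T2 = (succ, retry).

T2 = (1, 1)

1. LOAD T1 → mem=1 r[T1]=1 [LOAD]
2. LOAD T2 → mem=1 r[T2]=1 [LOAD]
3. LOAD T3 → mem=1 r[T3]=1 [LOAD]
4. CAS T1 → mem=2 r[T1]=1 [OK]
5. CAS T2 → mem=2 r[T2]=1 [RETRY]
6. LOAD T0 → mem=2 r[T0]=2 [LOAD]
7. CAS T0 → mem=3 r[T0]=2 [OK]
8. LOAD T2 → mem=3 r[T2]=3 [LOAD]
9. CAS T2 → mem=4 r[T2]=3 [OK]
10. CAS T3 → mem=4 r[T3]=1 [RETRY]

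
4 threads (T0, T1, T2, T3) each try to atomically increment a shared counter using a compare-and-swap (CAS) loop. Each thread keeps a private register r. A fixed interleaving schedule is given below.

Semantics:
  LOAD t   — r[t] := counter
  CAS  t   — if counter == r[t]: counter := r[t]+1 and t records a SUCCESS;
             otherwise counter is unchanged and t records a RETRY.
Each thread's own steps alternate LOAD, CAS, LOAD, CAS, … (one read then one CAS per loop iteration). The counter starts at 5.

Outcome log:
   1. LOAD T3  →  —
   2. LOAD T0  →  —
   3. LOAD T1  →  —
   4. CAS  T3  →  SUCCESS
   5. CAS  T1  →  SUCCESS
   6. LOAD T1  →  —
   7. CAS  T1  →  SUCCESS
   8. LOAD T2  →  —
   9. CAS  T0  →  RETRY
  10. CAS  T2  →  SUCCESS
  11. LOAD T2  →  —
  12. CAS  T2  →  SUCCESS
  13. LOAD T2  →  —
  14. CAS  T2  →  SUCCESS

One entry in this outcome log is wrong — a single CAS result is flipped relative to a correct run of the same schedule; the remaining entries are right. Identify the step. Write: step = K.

step = 5

Re-executing:
   1) LOAD T3:  M=5  r_T3=5
   2) LOAD T0:  M=5  r_T0=5
   3) LOAD T1:  M=5  r_T1=5
   4) CAS  T3:  M=6  r_T3=5 ✓
   5) CAS  T1:  M=6  r_T1=5 ✗
   6) LOAD T1:  M=6  r_T1=6
   7) CAS  T1:  M=7  r_T1=6 ✓
   8) LOAD T2:  M=7  r_T2=7
   9) CAS  T0:  M=7  r_T0=5 ✗
  10) CAS  T2:  M=8  r_T2=7 ✓
  11) LOAD T2:  M=8  r_T2=8
  12) CAS  T2:  M=9  r_T2=8 ✓
  13) LOAD T2:  M=9  r_T2=9
  14) CAS  T2:  M=10  r_T2=9 ✓
Log disagrees first at step 5.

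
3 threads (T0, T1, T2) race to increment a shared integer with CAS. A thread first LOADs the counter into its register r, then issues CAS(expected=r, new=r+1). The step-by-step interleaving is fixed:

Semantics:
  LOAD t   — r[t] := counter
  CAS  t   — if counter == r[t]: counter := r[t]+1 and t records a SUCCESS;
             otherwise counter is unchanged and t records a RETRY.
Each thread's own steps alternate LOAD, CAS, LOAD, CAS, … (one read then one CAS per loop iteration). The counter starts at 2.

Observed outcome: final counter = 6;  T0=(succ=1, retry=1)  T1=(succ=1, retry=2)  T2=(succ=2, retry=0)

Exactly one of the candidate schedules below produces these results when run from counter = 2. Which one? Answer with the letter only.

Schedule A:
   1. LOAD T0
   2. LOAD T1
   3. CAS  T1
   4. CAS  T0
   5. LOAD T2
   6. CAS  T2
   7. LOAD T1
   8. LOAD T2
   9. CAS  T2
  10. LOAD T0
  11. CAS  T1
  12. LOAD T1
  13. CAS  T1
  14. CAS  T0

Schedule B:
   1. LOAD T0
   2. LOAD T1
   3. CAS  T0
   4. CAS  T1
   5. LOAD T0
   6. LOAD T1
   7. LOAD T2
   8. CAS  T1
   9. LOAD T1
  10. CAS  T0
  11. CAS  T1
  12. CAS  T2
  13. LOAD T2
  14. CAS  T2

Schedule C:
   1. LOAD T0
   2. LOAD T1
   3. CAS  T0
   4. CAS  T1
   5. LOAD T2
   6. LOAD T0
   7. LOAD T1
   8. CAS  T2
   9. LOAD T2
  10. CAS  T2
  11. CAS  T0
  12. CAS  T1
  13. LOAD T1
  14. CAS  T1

C

Run C:
   1) LOAD T0:  M=2  r_T0=2
   2) LOAD T1:  M=2  r_T1=2
   3) CAS  T0:  M=3  r_T0=2 ✓
   4) CAS  T1:  M=3  r_T1=2 ✗
   5) LOAD T2:  M=3  r_T2=3
   6) LOAD T0:  M=3  r_T0=3
   7) LOAD T1:  M=3  r_T1=3
   8) CAS  T2:  M=4  r_T2=3 ✓
   9) LOAD T2:  M=4  r_T2=4
  10) CAS  T2:  M=5  r_T2=4 ✓
  11) CAS  T0:  M=5  r_T0=3 ✗
  12) CAS  T1:  M=5  r_T1=3 ✗
  13) LOAD T1:  M=5  r_T1=5
  14) CAS  T1:  M=6  r_T1=5 ✓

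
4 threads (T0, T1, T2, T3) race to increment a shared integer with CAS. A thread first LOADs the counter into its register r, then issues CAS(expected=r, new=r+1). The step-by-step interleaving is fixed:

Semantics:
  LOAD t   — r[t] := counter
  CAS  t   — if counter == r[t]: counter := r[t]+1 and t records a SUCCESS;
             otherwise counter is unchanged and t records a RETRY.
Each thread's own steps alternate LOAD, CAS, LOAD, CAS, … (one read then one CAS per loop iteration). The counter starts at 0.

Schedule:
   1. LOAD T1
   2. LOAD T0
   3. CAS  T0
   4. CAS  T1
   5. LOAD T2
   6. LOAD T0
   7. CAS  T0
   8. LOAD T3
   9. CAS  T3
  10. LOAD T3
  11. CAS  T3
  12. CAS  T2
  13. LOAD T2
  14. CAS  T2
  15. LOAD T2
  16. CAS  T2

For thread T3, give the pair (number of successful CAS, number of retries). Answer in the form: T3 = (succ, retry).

T3 = (2, 0)

[1] T1.load  rd  (counter 0, T1.r 0)
[2] T0.load  rd  (counter 0, T0.r 0)
[3] T0.cas  hit  (counter 1, T0.r 0)
[4] T1.cas  miss  (counter 1, T1.r 0)
[5] T2.load  rd  (counter 1, T2.r 1)
[6] T0.load  rd  (counter 1, T0.r 1)
[7] T0.cas  hit  (counter 2, T0.r 1)
[8] T3.load  rd  (counter 2, T3.r 2)
[9] T3.cas  hit  (counter 3, T3.r 2)
[10] T3.load  rd  (counter 3, T3.r 3)
[11] T3.cas  hit  (counter 4, T3.r 3)
[12] T2.cas  miss  (counter 4, T2.r 1)
[13] T2.load  rd  (counter 4, T2.r 4)
[14] T2.cas  hit  (counter 5, T2.r 4)
[15] T2.load  rd  (counter 5, T2.r 5)
[16] T2.cas  hit  (counter 6, T2.r 5)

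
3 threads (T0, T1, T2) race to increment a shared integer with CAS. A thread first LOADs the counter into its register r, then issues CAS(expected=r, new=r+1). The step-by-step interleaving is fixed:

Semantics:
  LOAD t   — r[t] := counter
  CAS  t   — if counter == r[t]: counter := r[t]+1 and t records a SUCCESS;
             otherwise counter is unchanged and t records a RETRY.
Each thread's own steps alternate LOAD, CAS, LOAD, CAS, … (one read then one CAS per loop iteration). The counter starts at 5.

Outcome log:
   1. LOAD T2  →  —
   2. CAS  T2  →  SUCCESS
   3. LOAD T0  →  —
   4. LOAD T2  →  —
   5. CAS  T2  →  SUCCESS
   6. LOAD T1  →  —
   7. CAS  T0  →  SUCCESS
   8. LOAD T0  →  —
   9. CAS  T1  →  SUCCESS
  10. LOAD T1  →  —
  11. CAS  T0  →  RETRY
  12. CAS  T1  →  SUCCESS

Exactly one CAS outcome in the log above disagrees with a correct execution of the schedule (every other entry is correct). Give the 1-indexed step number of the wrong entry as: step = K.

step = 7

Re-executing:
#1 T2 reads 5
#2 T2 CAS(5→6) writes; counter now 6
#3 T0 reads 6
#4 T2 reads 6
#5 T2 CAS(6→7) writes; counter now 7
#6 T1 reads 7
#7 T0 CAS(6→7) fails; counter now 7
#8 T0 reads 7
#9 T1 CAS(7→8) writes; counter now 8
#10 T1 reads 8
#11 T0 CAS(7→8) fails; counter now 8
#12 T1 CAS(8→9) writes; counter now 9
Flip is step 7.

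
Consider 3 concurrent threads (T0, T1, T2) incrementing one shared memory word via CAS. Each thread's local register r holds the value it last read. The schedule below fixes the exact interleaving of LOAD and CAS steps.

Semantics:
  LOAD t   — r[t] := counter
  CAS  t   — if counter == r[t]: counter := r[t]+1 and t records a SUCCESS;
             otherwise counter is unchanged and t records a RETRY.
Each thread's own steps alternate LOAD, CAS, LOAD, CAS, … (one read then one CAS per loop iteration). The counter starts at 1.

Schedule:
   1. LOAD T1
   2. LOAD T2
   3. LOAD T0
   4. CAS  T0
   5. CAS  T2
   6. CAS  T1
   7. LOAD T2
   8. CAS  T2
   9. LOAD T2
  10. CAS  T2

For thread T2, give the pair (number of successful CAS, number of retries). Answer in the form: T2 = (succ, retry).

T2 = (2, 1)

T1 LOAD — after: cnt=1, r=1 — load
T2 LOAD — after: cnt=1, r=1 — load
T0 LOAD — after: cnt=1, r=1 — load
T0 CAS — after: cnt=2, r=1 — ok
T2 CAS — after: cnt=2, r=1 — retry
T1 CAS — after: cnt=2, r=1 — retry
T2 LOAD — after: cnt=2, r=2 — load
T2 CAS — after: cnt=3, r=2 — ok
T2 LOAD — after: cnt=3, r=3 — load
T2 CAS — after: cnt=4, r=3 — ok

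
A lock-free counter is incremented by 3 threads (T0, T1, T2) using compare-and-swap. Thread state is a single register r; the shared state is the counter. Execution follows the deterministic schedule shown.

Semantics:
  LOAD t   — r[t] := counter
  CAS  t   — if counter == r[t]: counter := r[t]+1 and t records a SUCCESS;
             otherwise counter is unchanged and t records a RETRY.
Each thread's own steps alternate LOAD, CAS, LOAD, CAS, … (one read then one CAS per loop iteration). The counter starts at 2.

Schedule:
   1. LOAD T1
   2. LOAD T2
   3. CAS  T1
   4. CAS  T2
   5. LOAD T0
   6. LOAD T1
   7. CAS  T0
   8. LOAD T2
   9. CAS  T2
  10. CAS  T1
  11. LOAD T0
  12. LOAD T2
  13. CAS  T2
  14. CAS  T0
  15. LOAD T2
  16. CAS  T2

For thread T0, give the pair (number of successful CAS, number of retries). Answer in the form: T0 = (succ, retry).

   1) LOAD T1:  M=2  r_T1=2
   2) LOAD T2:  M=2  r_T2=2
   3) CAS  T1:  M=3  r_T1=2 ✓
   4) CAS  T2:  M=3  r_T2=2 ✗
   5) LOAD T0:  M=3  r_T0=3
   6) LOAD T1:  M=3  r_T1=3
   7) CAS  T0:  M=4  r_T0=3 ✓
   8) LOAD T2:  M=4  r_T2=4
   9) CAS  T2:  M=5  r_T2=4 ✓
  10) CAS  T1:  M=5  r_T1=3 ✗
  11) LOAD T0:  M=5  r_T0=5
  12) LOAD T2:  M=5  r_T2=5
  13) CAS  T2:  M=6  r_T2=5 ✓
  14) CAS  T0:  M=6  r_T0=5 ✗
  15) LOAD T2:  M=6  r_T2=6
  16) CAS  T2:  M=7  r_T2=6 ✓

T0 = (1, 1)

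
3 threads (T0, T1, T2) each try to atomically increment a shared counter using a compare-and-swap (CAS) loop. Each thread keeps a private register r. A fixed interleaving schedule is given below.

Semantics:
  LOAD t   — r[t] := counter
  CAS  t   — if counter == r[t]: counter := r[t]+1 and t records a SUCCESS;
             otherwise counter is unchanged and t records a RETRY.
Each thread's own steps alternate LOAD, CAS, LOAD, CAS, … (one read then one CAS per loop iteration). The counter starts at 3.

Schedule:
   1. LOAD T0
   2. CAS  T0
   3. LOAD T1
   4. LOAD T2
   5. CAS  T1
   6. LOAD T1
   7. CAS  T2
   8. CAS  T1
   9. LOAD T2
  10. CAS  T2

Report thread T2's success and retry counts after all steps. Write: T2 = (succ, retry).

#1 T0 reads 3
#2 T0 CAS(3→4) writes; counter now 4
#3 T1 reads 4
#4 T2 reads 4
#5 T1 CAS(4→5) writes; counter now 5
#6 T1 reads 5
#7 T2 CAS(4→5) fails; counter now 5
#8 T1 CAS(5→6) writes; counter now 6
#9 T2 reads 6
#10 T2 CAS(6→7) writes; counter now 7

T2 = (1, 1)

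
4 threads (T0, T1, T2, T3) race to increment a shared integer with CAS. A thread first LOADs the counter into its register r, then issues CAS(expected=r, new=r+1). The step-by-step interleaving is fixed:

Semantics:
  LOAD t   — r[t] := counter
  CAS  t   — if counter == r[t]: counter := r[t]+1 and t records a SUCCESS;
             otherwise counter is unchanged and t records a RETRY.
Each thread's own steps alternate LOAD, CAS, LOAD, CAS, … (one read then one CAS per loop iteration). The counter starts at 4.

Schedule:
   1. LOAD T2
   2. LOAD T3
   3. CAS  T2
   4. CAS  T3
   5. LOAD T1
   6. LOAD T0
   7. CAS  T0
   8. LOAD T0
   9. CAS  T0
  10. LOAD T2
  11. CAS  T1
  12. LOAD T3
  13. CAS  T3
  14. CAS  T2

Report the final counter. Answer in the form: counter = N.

counter = 8

#1 T2 reads 4
#2 T3 reads 4
#3 T2 CAS(4→5) writes; counter now 5
#4 T3 CAS(4→5) fails; counter now 5
#5 T1 reads 5
#6 T0 reads 5
#7 T0 CAS(5→6) writes; counter now 6
#8 T0 reads 6
#9 T0 CAS(6→7) writes; counter now 7
#10 T2 reads 7
#11 T1 CAS(5→6) fails; counter now 7
#12 T3 reads 7
#13 T3 CAS(7→8) writes; counter now 8
#14 T2 CAS(7→8) fails; counter now 8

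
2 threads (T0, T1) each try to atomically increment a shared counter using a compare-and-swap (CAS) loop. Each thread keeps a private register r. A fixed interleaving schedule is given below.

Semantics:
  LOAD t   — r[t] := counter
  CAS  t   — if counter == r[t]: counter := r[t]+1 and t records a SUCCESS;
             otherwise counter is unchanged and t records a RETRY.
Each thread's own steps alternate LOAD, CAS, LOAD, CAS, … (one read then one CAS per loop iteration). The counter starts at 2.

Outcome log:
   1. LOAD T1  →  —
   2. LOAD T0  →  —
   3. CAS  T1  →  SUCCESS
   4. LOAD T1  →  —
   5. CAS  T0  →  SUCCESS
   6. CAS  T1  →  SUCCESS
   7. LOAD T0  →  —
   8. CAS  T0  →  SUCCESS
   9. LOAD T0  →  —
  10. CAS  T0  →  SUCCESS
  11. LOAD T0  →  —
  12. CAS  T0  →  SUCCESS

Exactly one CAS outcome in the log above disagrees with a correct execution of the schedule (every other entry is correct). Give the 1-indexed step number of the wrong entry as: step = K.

Re-executing:
[1] T1.load  rd  (counter 2, T1.r 2)
[2] T0.load  rd  (counter 2, T0.r 2)
[3] T1.cas  hit  (counter 3, T1.r 2)
[4] T1.load  rd  (counter 3, T1.r 3)
[5] T0.cas  miss  (counter 3, T0.r 2)
[6] T1.cas  hit  (counter 4, T1.r 3)
[7] T0.load  rd  (counter 4, T0.r 4)
[8] T0.cas  hit  (counter 5, T0.r 4)
[9] T0.load  rd  (counter 5, T0.r 5)
[10] T0.cas  hit  (counter 6, T0.r 5)
[11] T0.load  rd  (counter 6, T0.r 6)
[12] T0.cas  hit  (counter 7, T0.r 6)
Log disagrees first at step 5.

step = 5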